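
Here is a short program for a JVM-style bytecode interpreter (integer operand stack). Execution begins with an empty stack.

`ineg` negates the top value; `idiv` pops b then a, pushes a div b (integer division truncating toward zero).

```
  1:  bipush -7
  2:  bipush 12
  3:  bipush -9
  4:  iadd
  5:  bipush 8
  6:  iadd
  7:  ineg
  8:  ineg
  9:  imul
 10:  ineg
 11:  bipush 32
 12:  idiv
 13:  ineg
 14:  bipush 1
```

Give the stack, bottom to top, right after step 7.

bipush -7 -> -7
bipush 12 -> -7 12
bipush -9 -> -7 12 -9
iadd      -> -7 3
bipush 8  -> -7 3 8
iadd      -> -7 11
ineg      -> -7 -11

[-7, -11]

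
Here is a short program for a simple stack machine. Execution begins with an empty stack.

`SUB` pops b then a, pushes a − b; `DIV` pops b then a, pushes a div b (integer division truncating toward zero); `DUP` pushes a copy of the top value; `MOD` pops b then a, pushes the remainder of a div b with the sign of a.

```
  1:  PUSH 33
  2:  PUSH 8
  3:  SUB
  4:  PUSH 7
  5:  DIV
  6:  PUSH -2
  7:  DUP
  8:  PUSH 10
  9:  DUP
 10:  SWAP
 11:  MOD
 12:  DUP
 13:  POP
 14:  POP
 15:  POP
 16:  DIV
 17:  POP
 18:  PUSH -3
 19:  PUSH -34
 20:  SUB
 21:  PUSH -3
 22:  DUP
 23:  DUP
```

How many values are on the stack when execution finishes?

PUSH 33  → 33
PUSH 8   → 33 8
SUB      → 25
PUSH 7   → 25 7
DIV      → 3
PUSH -2  → 3 -2
DUP      → 3 -2 -2
PUSH 10  → 3 -2 -2 10
DUP      → 3 -2 -2 10 10
SWAP     → 3 -2 -2 10 10
MOD      → 3 -2 -2 0
DUP      → 3 -2 -2 0 0
POP      → 3 -2 -2 0
POP      → 3 -2 -2
POP      → 3 -2
DIV      → -1
POP      → (empty)
PUSH -3  → -3
PUSH -34 → -3 -34
SUB      → 31
PUSH -3  → 31 -3
DUP      → 31 -3 -3
DUP      → 31 -3 -3 -3

4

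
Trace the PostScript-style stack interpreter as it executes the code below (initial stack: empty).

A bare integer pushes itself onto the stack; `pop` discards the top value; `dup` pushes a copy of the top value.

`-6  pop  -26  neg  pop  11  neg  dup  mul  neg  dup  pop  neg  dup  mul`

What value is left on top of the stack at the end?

-6  → [-6]
pop → []
-26 → [-26]
neg → [26]
pop → []
11  → [11]
neg → [-11]
dup → [-11, -11]
mul → [121]
neg → [-121]
dup → [-121, -121]
pop → [-121]
neg → [121]
dup → [121, 121]
mul → [14641]

14641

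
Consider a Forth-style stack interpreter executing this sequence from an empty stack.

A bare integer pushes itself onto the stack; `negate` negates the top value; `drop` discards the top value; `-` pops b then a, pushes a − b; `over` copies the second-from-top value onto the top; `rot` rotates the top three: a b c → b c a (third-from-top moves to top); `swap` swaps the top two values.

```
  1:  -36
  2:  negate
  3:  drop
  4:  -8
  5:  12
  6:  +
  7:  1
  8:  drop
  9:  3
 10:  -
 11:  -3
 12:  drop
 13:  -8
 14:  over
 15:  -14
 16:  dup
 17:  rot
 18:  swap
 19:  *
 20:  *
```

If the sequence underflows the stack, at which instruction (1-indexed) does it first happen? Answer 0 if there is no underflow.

-36     -36
negate  36
drop    (empty)
-8      -8
12      -8 12
+       4
1       4 1
drop    4
3       4 3
-       1
-3      1 -3
drop    1
-8      1 -8
over    1 -8 1
-14     1 -8 1 -14
dup     1 -8 1 -14 -14
rot     1 -8 -14 -14 1
swap    1 -8 -14 1 -14
*       1 -8 -14 -14
*       1 -8 196

0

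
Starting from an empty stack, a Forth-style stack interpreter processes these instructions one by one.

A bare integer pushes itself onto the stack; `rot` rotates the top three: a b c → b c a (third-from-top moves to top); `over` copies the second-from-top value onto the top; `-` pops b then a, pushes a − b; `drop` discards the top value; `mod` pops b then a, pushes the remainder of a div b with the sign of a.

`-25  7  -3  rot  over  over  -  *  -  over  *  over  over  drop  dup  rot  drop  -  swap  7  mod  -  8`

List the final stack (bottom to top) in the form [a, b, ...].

-25   [-25]
7     [-25, 7]
-3    [-25, 7, -3]
rot   [7, -3, -25]
over  [7, -3, -25, -3]
over  [7, -3, -25, -3, -25]
-     [7, -3, -25, 22]
*     [7, -3, -550]
-     [7, 547]
over  [7, 547, 7]
*     [7, 3829]
over  [7, 3829, 7]
over  [7, 3829, 7, 3829]
drop  [7, 3829, 7]
dup   [7, 3829, 7, 7]
rot   [7, 7, 7, 3829]
drop  [7, 7, 7]
-     [7, 0]
swap  [0, 7]
7     [0, 7, 7]
mod   [0, 0]
-     [0]
8     [0, 8]

[0, 8]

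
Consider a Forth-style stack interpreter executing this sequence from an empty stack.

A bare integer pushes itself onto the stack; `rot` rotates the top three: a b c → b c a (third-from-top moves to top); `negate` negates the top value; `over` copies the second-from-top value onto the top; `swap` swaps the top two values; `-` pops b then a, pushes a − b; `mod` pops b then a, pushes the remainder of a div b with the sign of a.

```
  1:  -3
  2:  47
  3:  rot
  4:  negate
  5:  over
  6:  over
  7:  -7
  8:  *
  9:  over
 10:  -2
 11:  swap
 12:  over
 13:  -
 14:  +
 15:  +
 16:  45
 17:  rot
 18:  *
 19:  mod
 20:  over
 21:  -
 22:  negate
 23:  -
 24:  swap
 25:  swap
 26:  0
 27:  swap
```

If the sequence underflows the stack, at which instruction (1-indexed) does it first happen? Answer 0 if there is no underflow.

-3 -> -3
47 -> -3 47
rot  — needs 3 operands, stack has 2 → underflow

3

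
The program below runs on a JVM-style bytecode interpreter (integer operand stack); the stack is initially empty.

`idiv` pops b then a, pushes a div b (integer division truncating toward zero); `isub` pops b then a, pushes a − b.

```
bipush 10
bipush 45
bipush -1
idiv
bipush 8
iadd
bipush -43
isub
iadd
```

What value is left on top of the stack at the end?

bipush 10  : 10
bipush 45  : 10 45
bipush -1  : 10 45 -1
idiv       : 10 -45
bipush 8   : 10 -45 8
iadd       : 10 -37
bipush -43 : 10 -37 -43
isub       : 10 6
iadd       : 16

16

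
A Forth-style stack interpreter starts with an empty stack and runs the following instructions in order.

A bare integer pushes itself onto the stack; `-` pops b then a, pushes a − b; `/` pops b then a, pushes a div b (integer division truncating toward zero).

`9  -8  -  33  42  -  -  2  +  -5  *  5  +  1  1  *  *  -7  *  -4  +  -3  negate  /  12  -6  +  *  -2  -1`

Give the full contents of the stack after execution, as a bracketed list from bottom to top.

9      : 9
-8     : 9 -8
-      : 17
33     : 17 33
42     : 17 33 42
-      : 17 -9
-      : 26
2      : 26 2
+      : 28
-5     : 28 -5
*      : -140
5      : -140 5
+      : -135
1      : -135 1
1      : -135 1 1
*      : -135 1
*      : -135
-7     : -135 -7
*      : 945
-4     : 945 -4
+      : 941
-3     : 941 -3
negate : 941 3
/      : 313
12     : 313 12
-6     : 313 12 -6
+      : 313 6
*      : 1878
-2     : 1878 -2
-1     : 1878 -2 -1

[1878, -2, -1]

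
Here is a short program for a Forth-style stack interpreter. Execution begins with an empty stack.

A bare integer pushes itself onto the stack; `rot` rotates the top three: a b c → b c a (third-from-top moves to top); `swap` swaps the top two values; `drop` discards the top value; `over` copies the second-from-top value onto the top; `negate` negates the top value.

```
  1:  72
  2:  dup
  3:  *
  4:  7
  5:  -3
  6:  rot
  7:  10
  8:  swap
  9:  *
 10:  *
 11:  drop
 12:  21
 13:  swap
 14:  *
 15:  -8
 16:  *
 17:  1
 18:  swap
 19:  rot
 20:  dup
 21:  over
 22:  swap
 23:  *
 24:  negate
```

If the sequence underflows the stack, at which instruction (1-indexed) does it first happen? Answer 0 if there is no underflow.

19

72   -> 72
dup  -> 72 72
*    -> 5184
7    -> 5184 7
-3   -> 5184 7 -3
rot  -> 7 -3 5184
10   -> 7 -3 5184 10
swap -> 7 -3 10 5184
*    -> 7 -3 51840
*    -> 7 -155520
drop -> 7
21   -> 7 21
swap -> 21 7
*    -> 147
-8   -> 147 -8
*    -> -1176
1    -> -1176 1
swap -> 1 -1176
rot  — needs 3 operands, stack has 2 → underflow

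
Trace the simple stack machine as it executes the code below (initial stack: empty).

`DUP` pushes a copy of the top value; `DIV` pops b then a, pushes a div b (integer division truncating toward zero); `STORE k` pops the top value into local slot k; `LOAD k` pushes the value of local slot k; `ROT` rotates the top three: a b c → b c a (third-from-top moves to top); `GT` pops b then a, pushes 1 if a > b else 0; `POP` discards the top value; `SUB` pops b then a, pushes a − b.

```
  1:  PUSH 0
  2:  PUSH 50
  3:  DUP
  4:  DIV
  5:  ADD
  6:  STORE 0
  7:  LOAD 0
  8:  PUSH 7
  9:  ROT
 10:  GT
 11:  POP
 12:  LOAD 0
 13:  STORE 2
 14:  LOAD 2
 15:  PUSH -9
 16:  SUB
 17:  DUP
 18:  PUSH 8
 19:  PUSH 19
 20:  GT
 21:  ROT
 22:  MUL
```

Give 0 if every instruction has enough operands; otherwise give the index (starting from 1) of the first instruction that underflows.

9

PUSH 0  : 0
PUSH 50 : 0 50
DUP     : 0 50 50
DIV     : 0 1
ADD     : 1
STORE 0 : (empty)
LOAD 0  : 1
PUSH 7  : 1 7
ROT  — needs 3 operands, stack has 2 → underflow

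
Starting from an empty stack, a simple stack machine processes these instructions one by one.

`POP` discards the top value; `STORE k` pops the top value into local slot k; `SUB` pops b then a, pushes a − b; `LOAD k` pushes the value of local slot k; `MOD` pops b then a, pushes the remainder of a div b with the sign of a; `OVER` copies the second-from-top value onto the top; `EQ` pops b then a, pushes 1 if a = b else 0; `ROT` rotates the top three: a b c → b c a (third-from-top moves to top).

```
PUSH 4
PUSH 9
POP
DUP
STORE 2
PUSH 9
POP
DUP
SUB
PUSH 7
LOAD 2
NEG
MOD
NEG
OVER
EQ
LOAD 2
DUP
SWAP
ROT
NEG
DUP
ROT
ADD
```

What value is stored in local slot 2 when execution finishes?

4

PUSH 4   4
PUSH 9   4 9
POP      4
DUP      4 4
STORE 2  4
PUSH 9   4 9
POP      4
DUP      4 4
SUB      0
PUSH 7   0 7
LOAD 2   0 7 4
NEG      0 7 -4
MOD      0 3
NEG      0 -3
OVER     0 -3 0
EQ       0 0
LOAD 2   0 0 4
DUP      0 0 4 4
SWAP     0 0 4 4
ROT      0 4 4 0
NEG      0 4 4 0
DUP      0 4 4 0 0
ROT      0 4 0 0 4
ADD      0 4 0 4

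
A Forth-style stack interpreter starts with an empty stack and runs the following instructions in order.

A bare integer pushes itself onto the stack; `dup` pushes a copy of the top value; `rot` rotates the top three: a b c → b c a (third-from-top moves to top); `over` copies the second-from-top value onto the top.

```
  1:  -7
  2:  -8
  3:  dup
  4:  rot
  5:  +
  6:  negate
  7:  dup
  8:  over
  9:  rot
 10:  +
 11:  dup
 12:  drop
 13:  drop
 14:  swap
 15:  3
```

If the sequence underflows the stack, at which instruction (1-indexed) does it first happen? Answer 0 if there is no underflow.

-7      -7
-8      -7 -8
dup     -7 -8 -8
rot     -8 -8 -7
+       -8 -15
negate  -8 15
dup     -8 15 15
over    -8 15 15 15
rot     -8 15 15 15
+       -8 15 30
dup     -8 15 30 30
drop    -8 15 30
drop    -8 15
swap    15 -8
3       15 -8 3

0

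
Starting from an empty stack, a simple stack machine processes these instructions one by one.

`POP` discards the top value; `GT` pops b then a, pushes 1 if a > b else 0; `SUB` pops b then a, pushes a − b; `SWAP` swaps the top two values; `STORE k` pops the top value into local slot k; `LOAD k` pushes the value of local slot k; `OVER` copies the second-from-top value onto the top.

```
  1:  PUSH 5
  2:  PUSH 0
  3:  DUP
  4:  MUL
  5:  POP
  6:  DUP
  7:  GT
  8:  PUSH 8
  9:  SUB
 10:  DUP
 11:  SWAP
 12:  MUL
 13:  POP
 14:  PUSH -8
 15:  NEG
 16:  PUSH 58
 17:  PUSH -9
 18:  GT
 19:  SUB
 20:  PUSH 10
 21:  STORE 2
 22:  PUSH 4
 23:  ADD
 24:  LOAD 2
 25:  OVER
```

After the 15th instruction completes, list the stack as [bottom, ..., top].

PUSH 5  → [5]
PUSH 0  → [5, 0]
DUP     → [5, 0, 0]
MUL     → [5, 0]
POP     → [5]
DUP     → [5, 5]
GT      → [0]
PUSH 8  → [0, 8]
SUB     → [-8]
DUP     → [-8, -8]
SWAP    → [-8, -8]
MUL     → [64]
POP     → []
PUSH -8 → [-8]
NEG     → [8]

[8]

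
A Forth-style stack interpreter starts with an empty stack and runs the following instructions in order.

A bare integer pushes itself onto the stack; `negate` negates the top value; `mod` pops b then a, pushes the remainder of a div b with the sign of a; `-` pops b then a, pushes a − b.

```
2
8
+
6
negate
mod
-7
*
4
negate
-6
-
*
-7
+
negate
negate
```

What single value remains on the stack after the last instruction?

2      -> [2]
8      -> [2, 8]
+      -> [10]
6      -> [10, 6]
negate -> [10, -6]
mod    -> [4]
-7     -> [4, -7]
*      -> [-28]
4      -> [-28, 4]
negate -> [-28, -4]
-6     -> [-28, -4, -6]
-      -> [-28, 2]
*      -> [-56]
-7     -> [-56, -7]
+      -> [-63]
negate -> [63]
negate -> [-63]

-63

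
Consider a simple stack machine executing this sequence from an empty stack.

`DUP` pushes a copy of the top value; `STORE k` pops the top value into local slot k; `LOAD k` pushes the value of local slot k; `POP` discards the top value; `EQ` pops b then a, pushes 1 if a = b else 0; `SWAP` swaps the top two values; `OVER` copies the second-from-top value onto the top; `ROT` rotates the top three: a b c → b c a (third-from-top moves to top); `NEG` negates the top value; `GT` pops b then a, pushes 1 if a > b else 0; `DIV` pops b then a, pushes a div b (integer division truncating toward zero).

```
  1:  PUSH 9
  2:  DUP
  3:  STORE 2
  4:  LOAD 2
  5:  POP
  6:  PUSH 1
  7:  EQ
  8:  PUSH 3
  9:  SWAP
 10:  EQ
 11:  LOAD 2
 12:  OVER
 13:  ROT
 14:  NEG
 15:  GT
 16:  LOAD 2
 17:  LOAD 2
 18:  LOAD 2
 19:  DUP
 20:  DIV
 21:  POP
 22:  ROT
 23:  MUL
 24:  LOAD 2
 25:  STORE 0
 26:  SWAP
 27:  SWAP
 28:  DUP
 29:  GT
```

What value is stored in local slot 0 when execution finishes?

9

PUSH 9  → 9
DUP     → 9 9
STORE 2 → 9
LOAD 2  → 9 9
POP     → 9
PUSH 1  → 9 1
EQ      → 0
PUSH 3  → 0 3
SWAP    → 3 0
EQ      → 0
LOAD 2  → 0 9
OVER    → 0 9 0
ROT     → 9 0 0
NEG     → 9 0 0
GT      → 9 0
LOAD 2  → 9 0 9
LOAD 2  → 9 0 9 9
LOAD 2  → 9 0 9 9 9
DUP     → 9 0 9 9 9 9
DIV     → 9 0 9 9 1
POP     → 9 0 9 9
ROT     → 9 9 9 0
MUL     → 9 9 0
LOAD 2  → 9 9 0 9
STORE 0 → 9 9 0
SWAP    → 9 0 9
SWAP    → 9 9 0
DUP     → 9 9 0 0
GT      → 9 9 0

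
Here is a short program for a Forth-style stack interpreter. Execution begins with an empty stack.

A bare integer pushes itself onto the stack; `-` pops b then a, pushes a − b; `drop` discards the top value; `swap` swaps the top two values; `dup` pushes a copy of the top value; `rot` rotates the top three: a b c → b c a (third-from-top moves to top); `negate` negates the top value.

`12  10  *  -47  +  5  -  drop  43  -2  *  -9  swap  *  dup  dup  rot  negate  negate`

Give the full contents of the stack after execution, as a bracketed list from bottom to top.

12     → 12
10     → 12 10
*      → 120
-47    → 120 -47
+      → 73
5      → 73 5
-      → 68
drop   → (empty)
43     → 43
-2     → 43 -2
*      → -86
-9     → -86 -9
swap   → -9 -86
*      → 774
dup    → 774 774
dup    → 774 774 774
rot    → 774 774 774
negate → 774 774 -774
negate → 774 774 774

[774, 774, 774]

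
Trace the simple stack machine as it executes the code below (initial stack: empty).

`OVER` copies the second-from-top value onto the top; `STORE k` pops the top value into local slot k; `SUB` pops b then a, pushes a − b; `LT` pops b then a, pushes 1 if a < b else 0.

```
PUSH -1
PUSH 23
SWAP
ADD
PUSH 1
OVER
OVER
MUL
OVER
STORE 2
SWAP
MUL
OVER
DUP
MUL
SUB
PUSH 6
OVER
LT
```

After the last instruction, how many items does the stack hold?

3

PUSH -1  [-1]
PUSH 23  [-1, 23]
SWAP     [23, -1]
ADD      [22]
PUSH 1   [22, 1]
OVER     [22, 1, 22]
OVER     [22, 1, 22, 1]
MUL      [22, 1, 22]
OVER     [22, 1, 22, 1]
STORE 2  [22, 1, 22]
SWAP     [22, 22, 1]
MUL      [22, 22]
OVER     [22, 22, 22]
DUP      [22, 22, 22, 22]
MUL      [22, 22, 484]
SUB      [22, -462]
PUSH 6   [22, -462, 6]
OVER     [22, -462, 6, -462]
LT       [22, -462, 0]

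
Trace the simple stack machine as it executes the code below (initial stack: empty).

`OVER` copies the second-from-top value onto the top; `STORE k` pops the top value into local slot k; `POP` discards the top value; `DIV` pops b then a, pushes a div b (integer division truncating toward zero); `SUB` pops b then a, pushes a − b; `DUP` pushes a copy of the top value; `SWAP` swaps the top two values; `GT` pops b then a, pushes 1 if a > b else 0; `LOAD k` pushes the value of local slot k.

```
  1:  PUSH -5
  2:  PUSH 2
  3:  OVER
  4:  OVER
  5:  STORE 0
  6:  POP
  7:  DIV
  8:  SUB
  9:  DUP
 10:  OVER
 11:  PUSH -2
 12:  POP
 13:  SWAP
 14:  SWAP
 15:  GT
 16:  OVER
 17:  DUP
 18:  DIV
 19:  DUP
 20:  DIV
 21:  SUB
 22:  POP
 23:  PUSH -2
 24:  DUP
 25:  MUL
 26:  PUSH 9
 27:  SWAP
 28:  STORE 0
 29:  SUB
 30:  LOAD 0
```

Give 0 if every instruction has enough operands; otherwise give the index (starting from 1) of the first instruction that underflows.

PUSH -5 -> -5
PUSH 2  -> -5 2
OVER    -> -5 2 -5
OVER    -> -5 2 -5 2
STORE 0 -> -5 2 -5
POP     -> -5 2
DIV     -> -2
SUB  — needs 2 operands, stack has 1 → underflow

8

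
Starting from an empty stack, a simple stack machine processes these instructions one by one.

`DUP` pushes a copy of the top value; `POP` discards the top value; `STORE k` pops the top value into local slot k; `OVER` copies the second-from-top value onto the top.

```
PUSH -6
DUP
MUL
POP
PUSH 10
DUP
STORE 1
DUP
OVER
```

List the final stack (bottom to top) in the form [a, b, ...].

[10, 10, 10]

PUSH -6 → [-6]
DUP     → [-6, -6]
MUL     → [36]
POP     → []
PUSH 10 → [10]
DUP     → [10, 10]
STORE 1 → [10]
DUP     → [10, 10]
OVER    → [10, 10, 10]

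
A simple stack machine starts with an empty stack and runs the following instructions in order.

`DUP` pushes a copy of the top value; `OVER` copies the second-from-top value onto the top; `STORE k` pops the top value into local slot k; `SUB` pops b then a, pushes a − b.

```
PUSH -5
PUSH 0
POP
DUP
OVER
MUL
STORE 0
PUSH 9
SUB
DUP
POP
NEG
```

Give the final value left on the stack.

14

PUSH -5  -5
PUSH 0   -5 0
POP      -5
DUP      -5 -5
OVER     -5 -5 -5
MUL      -5 25
STORE 0  -5
PUSH 9   -5 9
SUB      -14
DUP      -14 -14
POP      -14
NEG      14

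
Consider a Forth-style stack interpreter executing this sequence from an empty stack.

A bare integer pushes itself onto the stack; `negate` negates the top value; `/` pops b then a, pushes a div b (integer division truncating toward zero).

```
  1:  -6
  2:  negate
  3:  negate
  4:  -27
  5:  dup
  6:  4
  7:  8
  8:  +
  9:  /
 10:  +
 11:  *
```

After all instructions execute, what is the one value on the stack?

-6      [-6]
negate  [6]
negate  [-6]
-27     [-6, -27]
dup     [-6, -27, -27]
4       [-6, -27, -27, 4]
8       [-6, -27, -27, 4, 8]
+       [-6, -27, -27, 12]
/       [-6, -27, -2]
+       [-6, -29]
*       [174]

174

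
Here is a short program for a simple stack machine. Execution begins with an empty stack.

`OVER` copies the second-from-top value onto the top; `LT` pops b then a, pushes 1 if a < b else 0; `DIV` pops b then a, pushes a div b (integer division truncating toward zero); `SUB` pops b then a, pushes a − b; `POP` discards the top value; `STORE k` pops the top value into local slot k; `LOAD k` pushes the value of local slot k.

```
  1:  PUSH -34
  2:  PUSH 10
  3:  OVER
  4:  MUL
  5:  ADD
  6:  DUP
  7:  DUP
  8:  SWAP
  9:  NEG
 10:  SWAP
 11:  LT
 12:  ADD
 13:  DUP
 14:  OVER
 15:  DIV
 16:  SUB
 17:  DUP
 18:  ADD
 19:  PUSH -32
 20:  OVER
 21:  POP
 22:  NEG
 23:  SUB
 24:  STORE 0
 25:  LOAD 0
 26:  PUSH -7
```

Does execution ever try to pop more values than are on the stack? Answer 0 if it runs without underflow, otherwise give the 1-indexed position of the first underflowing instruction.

PUSH -34 : [-34]
PUSH 10  : [-34, 10]
OVER     : [-34, 10, -34]
MUL      : [-34, -340]
ADD      : [-374]
DUP      : [-374, -374]
DUP      : [-374, -374, -374]
SWAP     : [-374, -374, -374]
NEG      : [-374, -374, 374]
SWAP     : [-374, 374, -374]
LT       : [-374, 0]
ADD      : [-374]
DUP      : [-374, -374]
OVER     : [-374, -374, -374]
DIV      : [-374, 1]
SUB      : [-375]
DUP      : [-375, -375]
ADD      : [-750]
PUSH -32 : [-750, -32]
OVER     : [-750, -32, -750]
POP      : [-750, -32]
NEG      : [-750, 32]
SUB      : [-782]
STORE 0  : []
LOAD 0   : [-782]
PUSH -7  : [-782, -7]

0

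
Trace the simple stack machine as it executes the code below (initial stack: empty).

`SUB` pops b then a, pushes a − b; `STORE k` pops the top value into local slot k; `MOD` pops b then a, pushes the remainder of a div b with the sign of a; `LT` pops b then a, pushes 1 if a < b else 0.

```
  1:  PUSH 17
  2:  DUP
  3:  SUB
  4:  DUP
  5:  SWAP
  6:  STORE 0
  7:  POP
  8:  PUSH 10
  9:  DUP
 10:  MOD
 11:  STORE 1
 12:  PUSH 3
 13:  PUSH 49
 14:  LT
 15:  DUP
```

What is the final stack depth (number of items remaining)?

PUSH 17 -> [17]
DUP     -> [17, 17]
SUB     -> [0]
DUP     -> [0, 0]
SWAP    -> [0, 0]
STORE 0 -> [0]
POP     -> []
PUSH 10 -> [10]
DUP     -> [10, 10]
MOD     -> [0]
STORE 1 -> []
PUSH 3  -> [3]
PUSH 49 -> [3, 49]
LT      -> [1]
DUP     -> [1, 1]

2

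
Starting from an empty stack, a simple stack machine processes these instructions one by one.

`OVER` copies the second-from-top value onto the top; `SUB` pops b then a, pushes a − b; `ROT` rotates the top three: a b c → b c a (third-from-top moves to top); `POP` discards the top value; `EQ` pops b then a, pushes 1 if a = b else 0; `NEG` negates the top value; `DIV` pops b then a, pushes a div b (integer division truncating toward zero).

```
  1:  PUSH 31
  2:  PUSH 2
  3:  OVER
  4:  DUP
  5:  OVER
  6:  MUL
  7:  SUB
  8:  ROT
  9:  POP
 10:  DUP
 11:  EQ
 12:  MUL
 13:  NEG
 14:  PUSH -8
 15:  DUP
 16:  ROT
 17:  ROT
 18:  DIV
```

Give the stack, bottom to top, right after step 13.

[-2]

PUSH 31 : 31
PUSH 2  : 31 2
OVER    : 31 2 31
DUP     : 31 2 31 31
OVER    : 31 2 31 31 31
MUL     : 31 2 31 961
SUB     : 31 2 -930
ROT     : 2 -930 31
POP     : 2 -930
DUP     : 2 -930 -930
EQ      : 2 1
MUL     : 2
NEG     : -2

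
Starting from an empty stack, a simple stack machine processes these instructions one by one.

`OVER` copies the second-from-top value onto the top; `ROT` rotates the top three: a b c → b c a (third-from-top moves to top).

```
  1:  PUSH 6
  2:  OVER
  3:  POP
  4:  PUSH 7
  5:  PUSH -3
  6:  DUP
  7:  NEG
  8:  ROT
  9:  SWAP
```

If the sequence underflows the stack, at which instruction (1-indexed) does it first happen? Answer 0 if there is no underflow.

PUSH 6  [6]
OVER  — needs 2 operands, stack has 1 → underflow

2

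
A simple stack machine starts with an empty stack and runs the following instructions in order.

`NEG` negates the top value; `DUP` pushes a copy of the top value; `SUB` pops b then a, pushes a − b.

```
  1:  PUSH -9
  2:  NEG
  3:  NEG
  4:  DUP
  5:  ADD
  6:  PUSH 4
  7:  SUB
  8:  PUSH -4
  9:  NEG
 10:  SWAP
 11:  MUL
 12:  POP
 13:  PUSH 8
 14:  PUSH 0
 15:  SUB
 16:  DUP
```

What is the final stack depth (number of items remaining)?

PUSH -9 → [-9]
NEG     → [9]
NEG     → [-9]
DUP     → [-9, -9]
ADD     → [-18]
PUSH 4  → [-18, 4]
SUB     → [-22]
PUSH -4 → [-22, -4]
NEG     → [-22, 4]
SWAP    → [4, -22]
MUL     → [-88]
POP     → []
PUSH 8  → [8]
PUSH 0  → [8, 0]
SUB     → [8]
DUP     → [8, 8]

2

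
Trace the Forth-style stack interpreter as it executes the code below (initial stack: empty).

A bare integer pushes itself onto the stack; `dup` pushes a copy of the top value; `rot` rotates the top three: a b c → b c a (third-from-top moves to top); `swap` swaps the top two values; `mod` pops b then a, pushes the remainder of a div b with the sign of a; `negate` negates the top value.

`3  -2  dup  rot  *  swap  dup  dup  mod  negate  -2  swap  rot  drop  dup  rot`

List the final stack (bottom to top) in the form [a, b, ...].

[-6, 0, 0, -2]

3      -> 3
-2     -> 3 -2
dup    -> 3 -2 -2
rot    -> -2 -2 3
*      -> -2 -6
swap   -> -6 -2
dup    -> -6 -2 -2
dup    -> -6 -2 -2 -2
mod    -> -6 -2 0
negate -> -6 -2 0
-2     -> -6 -2 0 -2
swap   -> -6 -2 -2 0
rot    -> -6 -2 0 -2
drop   -> -6 -2 0
dup    -> -6 -2 0 0
rot    -> -6 0 0 -2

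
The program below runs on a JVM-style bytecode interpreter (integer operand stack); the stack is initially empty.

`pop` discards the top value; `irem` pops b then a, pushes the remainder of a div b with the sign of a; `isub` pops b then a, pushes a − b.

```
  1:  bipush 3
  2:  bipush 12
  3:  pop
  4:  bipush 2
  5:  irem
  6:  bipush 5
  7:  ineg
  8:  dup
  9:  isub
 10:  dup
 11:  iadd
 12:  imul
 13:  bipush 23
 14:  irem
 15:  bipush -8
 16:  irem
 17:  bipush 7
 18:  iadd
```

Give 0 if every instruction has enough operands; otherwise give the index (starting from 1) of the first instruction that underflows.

0

bipush 3  → [3]
bipush 12 → [3, 12]
pop       → [3]
bipush 2  → [3, 2]
irem      → [1]
bipush 5  → [1, 5]
ineg      → [1, -5]
dup       → [1, -5, -5]
isub      → [1, 0]
dup       → [1, 0, 0]
iadd      → [1, 0]
imul      → [0]
bipush 23 → [0, 23]
irem      → [0]
bipush -8 → [0, -8]
irem      → [0]
bipush 7  → [0, 7]
iadd      → [7]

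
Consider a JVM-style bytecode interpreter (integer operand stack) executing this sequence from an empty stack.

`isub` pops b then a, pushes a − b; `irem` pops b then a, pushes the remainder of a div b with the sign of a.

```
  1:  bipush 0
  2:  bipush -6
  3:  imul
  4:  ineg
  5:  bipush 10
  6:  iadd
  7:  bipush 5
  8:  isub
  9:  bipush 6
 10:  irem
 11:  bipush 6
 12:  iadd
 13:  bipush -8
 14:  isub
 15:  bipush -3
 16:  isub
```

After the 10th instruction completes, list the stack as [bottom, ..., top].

[5]

bipush 0   [0]
bipush -6  [0, -6]
imul       [0]
ineg       [0]
bipush 10  [0, 10]
iadd       [10]
bipush 5   [10, 5]
isub       [5]
bipush 6   [5, 6]
irem       [5]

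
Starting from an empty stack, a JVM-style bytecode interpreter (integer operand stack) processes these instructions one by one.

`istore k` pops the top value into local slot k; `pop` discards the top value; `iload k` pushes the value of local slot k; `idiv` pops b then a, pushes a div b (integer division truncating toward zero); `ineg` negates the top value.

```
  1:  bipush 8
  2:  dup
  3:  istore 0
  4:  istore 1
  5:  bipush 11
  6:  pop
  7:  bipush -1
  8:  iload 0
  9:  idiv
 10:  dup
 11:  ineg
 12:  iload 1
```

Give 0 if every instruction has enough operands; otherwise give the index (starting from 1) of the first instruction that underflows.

0

bipush 8  -> [8]
dup       -> [8, 8]
istore 0  -> [8]
istore 1  -> []
bipush 11 -> [11]
pop       -> []
bipush -1 -> [-1]
iload 0   -> [-1, 8]
idiv      -> [0]
dup       -> [0, 0]
ineg      -> [0, 0]
iload 1   -> [0, 0, 8]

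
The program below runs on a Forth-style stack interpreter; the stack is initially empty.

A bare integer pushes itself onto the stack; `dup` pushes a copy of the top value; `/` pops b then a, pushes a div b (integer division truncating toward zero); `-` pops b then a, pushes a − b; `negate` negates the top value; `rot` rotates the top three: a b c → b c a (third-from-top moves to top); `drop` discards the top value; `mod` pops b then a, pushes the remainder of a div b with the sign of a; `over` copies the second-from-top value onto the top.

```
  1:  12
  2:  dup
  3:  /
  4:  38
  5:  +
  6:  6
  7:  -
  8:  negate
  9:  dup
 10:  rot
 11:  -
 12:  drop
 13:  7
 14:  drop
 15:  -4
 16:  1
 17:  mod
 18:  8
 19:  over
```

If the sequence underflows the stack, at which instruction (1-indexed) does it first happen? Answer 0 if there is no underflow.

12     -> [12]
dup    -> [12, 12]
/      -> [1]
38     -> [1, 38]
+      -> [39]
6      -> [39, 6]
-      -> [33]
negate -> [-33]
dup    -> [-33, -33]
rot  — needs 3 operands, stack has 2 → underflow

10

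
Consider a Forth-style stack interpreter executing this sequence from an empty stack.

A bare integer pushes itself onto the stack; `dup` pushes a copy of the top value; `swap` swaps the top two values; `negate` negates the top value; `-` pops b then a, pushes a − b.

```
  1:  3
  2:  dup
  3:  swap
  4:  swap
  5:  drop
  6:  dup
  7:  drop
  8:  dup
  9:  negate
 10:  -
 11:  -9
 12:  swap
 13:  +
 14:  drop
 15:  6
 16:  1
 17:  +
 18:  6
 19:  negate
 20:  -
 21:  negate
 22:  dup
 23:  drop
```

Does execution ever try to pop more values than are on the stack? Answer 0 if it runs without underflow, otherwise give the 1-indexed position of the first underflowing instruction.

0

3       3
dup     3 3
swap    3 3
swap    3 3
drop    3
dup     3 3
drop    3
dup     3 3
negate  3 -3
-       6
-9      6 -9
swap    -9 6
+       -3
drop    (empty)
6       6
1       6 1
+       7
6       7 6
negate  7 -6
-       13
negate  -13
dup     -13 -13
drop    -13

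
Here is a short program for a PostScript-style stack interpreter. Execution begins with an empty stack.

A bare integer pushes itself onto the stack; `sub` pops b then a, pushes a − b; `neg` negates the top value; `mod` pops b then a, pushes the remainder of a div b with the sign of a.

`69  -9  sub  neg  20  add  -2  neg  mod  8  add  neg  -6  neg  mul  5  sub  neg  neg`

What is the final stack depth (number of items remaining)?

1

69  : 69
-9  : 69 -9
sub : 78
neg : -78
20  : -78 20
add : -58
-2  : -58 -2
neg : -58 2
mod : 0
8   : 0 8
add : 8
neg : -8
-6  : -8 -6
neg : -8 6
mul : -48
5   : -48 5
sub : -53
neg : 53
neg : -53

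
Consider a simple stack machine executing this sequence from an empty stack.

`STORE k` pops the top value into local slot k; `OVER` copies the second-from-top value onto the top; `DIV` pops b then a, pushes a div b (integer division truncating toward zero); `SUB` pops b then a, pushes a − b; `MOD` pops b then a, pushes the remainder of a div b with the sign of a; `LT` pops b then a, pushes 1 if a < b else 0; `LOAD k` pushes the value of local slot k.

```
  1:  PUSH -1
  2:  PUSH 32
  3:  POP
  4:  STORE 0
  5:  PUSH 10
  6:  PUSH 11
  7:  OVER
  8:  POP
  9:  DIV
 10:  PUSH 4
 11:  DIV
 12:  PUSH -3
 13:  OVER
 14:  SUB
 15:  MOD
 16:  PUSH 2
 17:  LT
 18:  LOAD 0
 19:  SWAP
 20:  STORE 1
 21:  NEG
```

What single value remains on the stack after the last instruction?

PUSH -1  -1
PUSH 32  -1 32
POP      -1
STORE 0  (empty)
PUSH 10  10
PUSH 11  10 11
OVER     10 11 10
POP      10 11
DIV      0
PUSH 4   0 4
DIV      0
PUSH -3  0 -3
OVER     0 -3 0
SUB      0 -3
MOD      0
PUSH 2   0 2
LT       1
LOAD 0   1 -1
SWAP     -1 1
STORE 1  -1
NEG      1

1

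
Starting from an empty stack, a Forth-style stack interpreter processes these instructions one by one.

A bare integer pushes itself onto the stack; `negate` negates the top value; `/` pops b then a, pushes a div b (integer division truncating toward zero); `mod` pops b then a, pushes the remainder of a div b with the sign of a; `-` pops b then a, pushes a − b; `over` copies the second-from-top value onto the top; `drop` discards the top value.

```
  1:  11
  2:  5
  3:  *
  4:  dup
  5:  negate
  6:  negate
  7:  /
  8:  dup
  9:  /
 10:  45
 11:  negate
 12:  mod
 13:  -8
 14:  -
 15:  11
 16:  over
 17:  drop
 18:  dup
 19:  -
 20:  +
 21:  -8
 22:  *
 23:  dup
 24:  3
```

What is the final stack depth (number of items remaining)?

3

11     → 11
5      → 11 5
*      → 55
dup    → 55 55
negate → 55 -55
negate → 55 55
/      → 1
dup    → 1 1
/      → 1
45     → 1 45
negate → 1 -45
mod    → 1
-8     → 1 -8
-      → 9
11     → 9 11
over   → 9 11 9
drop   → 9 11
dup    → 9 11 11
-      → 9 0
+      → 9
-8     → 9 -8
*      → -72
dup    → -72 -72
3      → -72 -72 3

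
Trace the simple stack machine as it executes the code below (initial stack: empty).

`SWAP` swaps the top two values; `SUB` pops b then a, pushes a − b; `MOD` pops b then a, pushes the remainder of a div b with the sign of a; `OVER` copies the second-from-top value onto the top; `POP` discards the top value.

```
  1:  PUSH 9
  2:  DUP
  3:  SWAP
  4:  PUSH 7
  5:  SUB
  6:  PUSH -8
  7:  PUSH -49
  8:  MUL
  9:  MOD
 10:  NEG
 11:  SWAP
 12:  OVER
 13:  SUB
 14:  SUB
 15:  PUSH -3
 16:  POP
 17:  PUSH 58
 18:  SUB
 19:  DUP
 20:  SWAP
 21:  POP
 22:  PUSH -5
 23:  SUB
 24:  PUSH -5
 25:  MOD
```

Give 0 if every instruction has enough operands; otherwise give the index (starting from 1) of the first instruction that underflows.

0

PUSH 9   → 9
DUP      → 9 9
SWAP     → 9 9
PUSH 7   → 9 9 7
SUB      → 9 2
PUSH -8  → 9 2 -8
PUSH -49 → 9 2 -8 -49
MUL      → 9 2 392
MOD      → 9 2
NEG      → 9 -2
SWAP     → -2 9
OVER     → -2 9 -2
SUB      → -2 11
SUB      → -13
PUSH -3  → -13 -3
POP      → -13
PUSH 58  → -13 58
SUB      → -71
DUP      → -71 -71
SWAP     → -71 -71
POP      → -71
PUSH -5  → -71 -5
SUB      → -66
PUSH -5  → -66 -5
MOD      → -1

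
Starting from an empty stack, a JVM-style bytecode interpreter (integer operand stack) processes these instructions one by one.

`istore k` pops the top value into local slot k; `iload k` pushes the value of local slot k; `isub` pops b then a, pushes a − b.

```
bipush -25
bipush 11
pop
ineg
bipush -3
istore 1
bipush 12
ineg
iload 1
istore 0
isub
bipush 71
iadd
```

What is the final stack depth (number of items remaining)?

bipush -25 -> [-25]
bipush 11  -> [-25, 11]
pop        -> [-25]
ineg       -> [25]
bipush -3  -> [25, -3]
istore 1   -> [25]
bipush 12  -> [25, 12]
ineg       -> [25, -12]
iload 1    -> [25, -12, -3]
istore 0   -> [25, -12]
isub       -> [37]
bipush 71  -> [37, 71]
iadd       -> [108]

1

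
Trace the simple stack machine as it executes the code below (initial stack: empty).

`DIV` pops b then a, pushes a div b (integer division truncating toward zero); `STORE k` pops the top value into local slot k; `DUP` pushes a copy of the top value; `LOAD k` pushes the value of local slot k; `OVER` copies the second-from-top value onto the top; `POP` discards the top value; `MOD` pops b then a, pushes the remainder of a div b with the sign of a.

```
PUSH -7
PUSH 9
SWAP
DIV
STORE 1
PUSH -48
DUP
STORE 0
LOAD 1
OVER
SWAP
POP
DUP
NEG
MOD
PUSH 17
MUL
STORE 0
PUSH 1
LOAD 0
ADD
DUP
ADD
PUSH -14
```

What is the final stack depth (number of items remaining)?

3

PUSH -7  : -7
PUSH 9   : -7 9
SWAP     : 9 -7
DIV      : -1
STORE 1  : (empty)
PUSH -48 : -48
DUP      : -48 -48
STORE 0  : -48
LOAD 1   : -48 -1
OVER     : -48 -1 -48
SWAP     : -48 -48 -1
POP      : -48 -48
DUP      : -48 -48 -48
NEG      : -48 -48 48
MOD      : -48 0
PUSH 17  : -48 0 17
MUL      : -48 0
STORE 0  : -48
PUSH 1   : -48 1
LOAD 0   : -48 1 0
ADD      : -48 1
DUP      : -48 1 1
ADD      : -48 2
PUSH -14 : -48 2 -14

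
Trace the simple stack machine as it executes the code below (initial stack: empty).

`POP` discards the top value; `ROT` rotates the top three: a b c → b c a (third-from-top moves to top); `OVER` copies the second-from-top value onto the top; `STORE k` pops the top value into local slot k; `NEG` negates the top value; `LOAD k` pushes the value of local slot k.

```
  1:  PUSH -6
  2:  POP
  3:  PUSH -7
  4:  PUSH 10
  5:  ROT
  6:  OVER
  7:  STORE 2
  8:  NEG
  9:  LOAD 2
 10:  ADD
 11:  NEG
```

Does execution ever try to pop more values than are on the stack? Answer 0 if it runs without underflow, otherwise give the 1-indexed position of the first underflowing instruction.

PUSH -6 -> -6
POP     -> (empty)
PUSH -7 -> -7
PUSH 10 -> -7 10
ROT  — needs 3 operands, stack has 2 → underflow

5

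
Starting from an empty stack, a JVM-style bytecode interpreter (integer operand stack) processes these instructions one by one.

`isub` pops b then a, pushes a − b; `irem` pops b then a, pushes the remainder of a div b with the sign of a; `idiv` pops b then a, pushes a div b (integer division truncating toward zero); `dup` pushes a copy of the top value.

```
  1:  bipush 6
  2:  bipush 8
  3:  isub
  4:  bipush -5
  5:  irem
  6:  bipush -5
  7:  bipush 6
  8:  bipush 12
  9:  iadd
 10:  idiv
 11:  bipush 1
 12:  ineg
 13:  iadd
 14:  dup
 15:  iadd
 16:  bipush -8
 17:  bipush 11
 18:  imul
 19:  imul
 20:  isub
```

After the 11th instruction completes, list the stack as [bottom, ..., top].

[-2, 0, 1]

bipush 6  : [6]
bipush 8  : [6, 8]
isub      : [-2]
bipush -5 : [-2, -5]
irem      : [-2]
bipush -5 : [-2, -5]
bipush 6  : [-2, -5, 6]
bipush 12 : [-2, -5, 6, 12]
iadd      : [-2, -5, 18]
idiv      : [-2, 0]
bipush 1  : [-2, 0, 1]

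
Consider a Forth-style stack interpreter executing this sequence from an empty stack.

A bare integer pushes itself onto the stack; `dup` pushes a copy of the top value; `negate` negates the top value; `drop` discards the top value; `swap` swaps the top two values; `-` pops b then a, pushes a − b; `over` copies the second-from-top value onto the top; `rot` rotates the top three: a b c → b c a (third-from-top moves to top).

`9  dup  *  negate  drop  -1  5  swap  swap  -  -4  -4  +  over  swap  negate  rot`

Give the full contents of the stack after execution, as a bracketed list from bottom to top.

[-6, 8, -6]

9      : [9]
dup    : [9, 9]
*      : [81]
negate : [-81]
drop   : []
-1     : [-1]
5      : [-1, 5]
swap   : [5, -1]
swap   : [-1, 5]
-      : [-6]
-4     : [-6, -4]
-4     : [-6, -4, -4]
+      : [-6, -8]
over   : [-6, -8, -6]
swap   : [-6, -6, -8]
negate : [-6, -6, 8]
rot    : [-6, 8, -6]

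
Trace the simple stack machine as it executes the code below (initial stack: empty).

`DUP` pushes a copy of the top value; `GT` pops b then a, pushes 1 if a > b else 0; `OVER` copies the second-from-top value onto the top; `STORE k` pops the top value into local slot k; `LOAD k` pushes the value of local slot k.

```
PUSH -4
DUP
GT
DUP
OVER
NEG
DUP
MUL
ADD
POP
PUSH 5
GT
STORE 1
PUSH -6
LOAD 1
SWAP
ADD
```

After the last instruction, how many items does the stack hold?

PUSH -4  -4
DUP      -4 -4
GT       0
DUP      0 0
OVER     0 0 0
NEG      0 0 0
DUP      0 0 0 0
MUL      0 0 0
ADD      0 0
POP      0
PUSH 5   0 5
GT       0
STORE 1  (empty)
PUSH -6  -6
LOAD 1   -6 0
SWAP     0 -6
ADD      -6

1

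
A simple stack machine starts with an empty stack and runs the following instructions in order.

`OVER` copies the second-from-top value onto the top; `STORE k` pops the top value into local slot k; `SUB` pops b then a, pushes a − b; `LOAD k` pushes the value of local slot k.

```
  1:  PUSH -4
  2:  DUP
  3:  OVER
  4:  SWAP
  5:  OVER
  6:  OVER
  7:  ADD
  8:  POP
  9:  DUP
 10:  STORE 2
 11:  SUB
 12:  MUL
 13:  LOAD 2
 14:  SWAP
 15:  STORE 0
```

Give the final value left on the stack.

-4

PUSH -4  [-4]
DUP      [-4, -4]
OVER     [-4, -4, -4]
SWAP     [-4, -4, -4]
OVER     [-4, -4, -4, -4]
OVER     [-4, -4, -4, -4, -4]
ADD      [-4, -4, -4, -8]
POP      [-4, -4, -4]
DUP      [-4, -4, -4, -4]
STORE 2  [-4, -4, -4]
SUB      [-4, 0]
MUL      [0]
LOAD 2   [0, -4]
SWAP     [-4, 0]
STORE 0  [-4]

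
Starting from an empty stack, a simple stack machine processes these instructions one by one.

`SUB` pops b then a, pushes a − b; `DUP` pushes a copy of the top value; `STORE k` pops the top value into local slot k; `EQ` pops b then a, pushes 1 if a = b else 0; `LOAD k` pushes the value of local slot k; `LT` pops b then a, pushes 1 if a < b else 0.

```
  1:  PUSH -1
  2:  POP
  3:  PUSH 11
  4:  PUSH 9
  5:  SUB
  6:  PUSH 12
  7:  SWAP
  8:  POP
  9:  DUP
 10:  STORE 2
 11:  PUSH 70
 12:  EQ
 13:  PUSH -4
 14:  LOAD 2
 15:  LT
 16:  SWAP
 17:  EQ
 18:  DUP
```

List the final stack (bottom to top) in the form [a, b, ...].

[0, 0]

PUSH -1 → -1
POP     → (empty)
PUSH 11 → 11
PUSH 9  → 11 9
SUB     → 2
PUSH 12 → 2 12
SWAP    → 12 2
POP     → 12
DUP     → 12 12
STORE 2 → 12
PUSH 70 → 12 70
EQ      → 0
PUSH -4 → 0 -4
LOAD 2  → 0 -4 12
LT      → 0 1
SWAP    → 1 0
EQ      → 0
DUP     → 0 0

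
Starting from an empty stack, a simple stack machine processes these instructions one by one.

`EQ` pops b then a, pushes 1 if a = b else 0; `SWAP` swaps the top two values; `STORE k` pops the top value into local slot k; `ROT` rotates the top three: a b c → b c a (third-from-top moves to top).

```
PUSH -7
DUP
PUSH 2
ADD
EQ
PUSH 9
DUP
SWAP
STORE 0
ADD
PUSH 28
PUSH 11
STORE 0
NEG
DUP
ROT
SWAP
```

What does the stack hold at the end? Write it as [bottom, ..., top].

[-28, 9, -28]

PUSH -7 -> [-7]
DUP     -> [-7, -7]
PUSH 2  -> [-7, -7, 2]
ADD     -> [-7, -5]
EQ      -> [0]
PUSH 9  -> [0, 9]
DUP     -> [0, 9, 9]
SWAP    -> [0, 9, 9]
STORE 0 -> [0, 9]
ADD     -> [9]
PUSH 28 -> [9, 28]
PUSH 11 -> [9, 28, 11]
STORE 0 -> [9, 28]
NEG     -> [9, -28]
DUP     -> [9, -28, -28]
ROT     -> [-28, -28, 9]
SWAP    -> [-28, 9, -28]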